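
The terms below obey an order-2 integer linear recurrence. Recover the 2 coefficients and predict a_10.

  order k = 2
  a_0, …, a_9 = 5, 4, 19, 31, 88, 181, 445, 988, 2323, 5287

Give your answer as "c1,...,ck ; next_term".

  a_2 = 1·4 + 3·5 = 19
  a_3 = 1·19 + 3·4 = 31
  a_4 = 1·31 + 3·19 = 88
  a_5 = 1·88 + 3·31 = 181
  a_6 = 1·181 + 3·88 = 445
  a_7 = 1·445 + 3·181 = 988
  a_8 = 1·988 + 3·445 = 2323
  a_9 = 1·2323 + 3·988 = 5287
  a_10 = 1·5287 + 3·2323 = 12256

1,3 ; 12256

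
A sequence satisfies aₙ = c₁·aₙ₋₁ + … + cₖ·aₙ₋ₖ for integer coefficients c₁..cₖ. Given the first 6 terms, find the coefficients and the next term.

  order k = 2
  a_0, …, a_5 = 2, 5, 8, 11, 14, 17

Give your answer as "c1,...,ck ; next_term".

2,-1 ; 20

  a_2 = 2·5 + -1·2 = 8
  a_3 = 2·8 + -1·5 = 11
  a_4 = 2·11 + -1·8 = 14
  a_5 = 2·14 + -1·11 = 17
  a_6 = 2·17 + -1·14 = 20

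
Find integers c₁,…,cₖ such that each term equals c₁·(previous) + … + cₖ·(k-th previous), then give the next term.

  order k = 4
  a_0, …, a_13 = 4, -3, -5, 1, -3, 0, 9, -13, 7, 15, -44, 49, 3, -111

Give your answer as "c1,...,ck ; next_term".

-1,-1,1,-1 ; 201

  a_4 = -1·1 + -1·-5 + 1·-3 + -1·4 = -3
  a_5 = -1·-3 + -1·1 + 1·-5 + -1·-3 = 0
  a_6 = -1·0 + -1·-3 + 1·1 + -1·-5 = 9
  a_7 = -1·9 + -1·0 + 1·-3 + -1·1 = -13
  a_8 = -1·-13 + -1·9 + 1·0 + -1·-3 = 7
  a_9 = -1·7 + -1·-13 + 1·9 + -1·0 = 15
  a_10 = -1·15 + -1·7 + 1·-13 + -1·9 = -44
  a_11 = -1·-44 + -1·15 + 1·7 + -1·-13 = 49
  a_12 = -1·49 + -1·-44 + 1·15 + -1·7 = 3
  a_13 = -1·3 + -1·49 + 1·-44 + -1·15 = -111
  a_14 = -1·-111 + -1·3 + 1·49 + -1·-44 = 201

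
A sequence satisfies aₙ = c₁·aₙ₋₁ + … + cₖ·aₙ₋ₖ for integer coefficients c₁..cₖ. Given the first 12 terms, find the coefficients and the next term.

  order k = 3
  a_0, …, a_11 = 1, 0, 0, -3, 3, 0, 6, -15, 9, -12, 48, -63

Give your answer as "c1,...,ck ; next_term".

-1,-1,-3 ; 51

  a_3 = -1·0 + -1·0 + -3·1 = -3
  a_4 = -1·-3 + -1·0 + -3·0 = 3
  a_5 = -1·3 + -1·-3 + -3·0 = 0
  a_6 = -1·0 + -1·3 + -3·-3 = 6
  a_7 = -1·6 + -1·0 + -3·3 = -15
  a_8 = -1·-15 + -1·6 + -3·0 = 9
  a_9 = -1·9 + -1·-15 + -3·6 = -12
  a_10 = -1·-12 + -1·9 + -3·-15 = 48
  a_11 = -1·48 + -1·-12 + -3·9 = -63
  a_12 = -1·-63 + -1·48 + -3·-12 = 51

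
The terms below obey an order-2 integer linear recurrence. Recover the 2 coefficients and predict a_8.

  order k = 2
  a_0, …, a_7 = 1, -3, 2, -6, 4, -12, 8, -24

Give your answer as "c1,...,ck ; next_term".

0,2 ; 16

  a_2 = 0·-3 + 2·1 = 2
  a_3 = 0·2 + 2·-3 = -6
  a_4 = 0·-6 + 2·2 = 4
  a_5 = 0·4 + 2·-6 = -12
  a_6 = 0·-12 + 2·4 = 8
  a_7 = 0·8 + 2·-12 = -24
  a_8 = 0·-24 + 2·8 = 16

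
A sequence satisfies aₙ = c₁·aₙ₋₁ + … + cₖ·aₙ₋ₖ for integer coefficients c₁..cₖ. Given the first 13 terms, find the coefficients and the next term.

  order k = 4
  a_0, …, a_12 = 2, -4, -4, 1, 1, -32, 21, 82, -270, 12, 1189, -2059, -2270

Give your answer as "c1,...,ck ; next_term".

  a_4 = -1·1 + -3·-4 + 4·-4 + 3·2 = 1
  a_5 = -1·1 + -3·1 + 4·-4 + 3·-4 = -32
  a_6 = -1·-32 + -3·1 + 4·1 + 3·-4 = 21
  a_7 = -1·21 + -3·-32 + 4·1 + 3·1 = 82
  a_8 = -1·82 + -3·21 + 4·-32 + 3·1 = -270
  a_9 = -1·-270 + -3·82 + 4·21 + 3·-32 = 12
  a_10 = -1·12 + -3·-270 + 4·82 + 3·21 = 1189
  a_11 = -1·1189 + -3·12 + 4·-270 + 3·82 = -2059
  a_12 = -1·-2059 + -3·1189 + 4·12 + 3·-270 = -2270
  a_13 = -1·-2270 + -3·-2059 + 4·1189 + 3·12 = 13239

-1,-3,4,3 ; 13239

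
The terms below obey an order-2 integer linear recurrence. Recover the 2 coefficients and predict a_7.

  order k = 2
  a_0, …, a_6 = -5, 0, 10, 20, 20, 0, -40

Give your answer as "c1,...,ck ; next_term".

2,-2 ; -80

  a_2 = 2·0 + -2·-5 = 10
  a_3 = 2·10 + -2·0 = 20
  a_4 = 2·20 + -2·10 = 20
  a_5 = 2·20 + -2·20 = 0
  a_6 = 2·0 + -2·20 = -40
  a_7 = 2·-40 + -2·0 = -80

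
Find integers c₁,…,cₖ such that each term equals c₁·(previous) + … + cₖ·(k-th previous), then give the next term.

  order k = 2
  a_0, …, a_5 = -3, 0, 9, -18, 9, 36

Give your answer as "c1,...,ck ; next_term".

-2,-3 ; -99

  a_2 = -2·0 + -3·-3 = 9
  a_3 = -2·9 + -3·0 = -18
  a_4 = -2·-18 + -3·9 = 9
  a_5 = -2·9 + -3·-18 = 36
  a_6 = -2·36 + -3·9 = -99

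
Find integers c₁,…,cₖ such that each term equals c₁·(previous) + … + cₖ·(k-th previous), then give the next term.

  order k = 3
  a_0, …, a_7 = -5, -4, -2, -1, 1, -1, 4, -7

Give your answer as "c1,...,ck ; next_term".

  a_3 = -1·-2 + 2·-4 + -1·-5 = -1
  a_4 = -1·-1 + 2·-2 + -1·-4 = 1
  a_5 = -1·1 + 2·-1 + -1·-2 = -1
  a_6 = -1·-1 + 2·1 + -1·-1 = 4
  a_7 = -1·4 + 2·-1 + -1·1 = -7
  a_8 = -1·-7 + 2·4 + -1·-1 = 16

-1,2,-1 ; 16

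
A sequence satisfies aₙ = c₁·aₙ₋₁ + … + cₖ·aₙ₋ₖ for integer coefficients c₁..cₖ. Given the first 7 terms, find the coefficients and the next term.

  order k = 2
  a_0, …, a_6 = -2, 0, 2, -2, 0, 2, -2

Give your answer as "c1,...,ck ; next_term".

  a_2 = -1·0 + -1·-2 = 2
  a_3 = -1·2 + -1·0 = -2
  a_4 = -1·-2 + -1·2 = 0
  a_5 = -1·0 + -1·-2 = 2
  a_6 = -1·2 + -1·0 = -2
  a_7 = -1·-2 + -1·2 = 0

-1,-1 ; 0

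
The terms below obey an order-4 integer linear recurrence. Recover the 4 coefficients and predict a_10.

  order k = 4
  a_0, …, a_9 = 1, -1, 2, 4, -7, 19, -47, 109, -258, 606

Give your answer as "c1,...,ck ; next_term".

-2,1,0,-1 ; -1423

  a_4 = -2·4 + 1·2 + 0·-1 + -1·1 = -7
  a_5 = -2·-7 + 1·4 + 0·2 + -1·-1 = 19
  a_6 = -2·19 + 1·-7 + 0·4 + -1·2 = -47
  a_7 = -2·-47 + 1·19 + 0·-7 + -1·4 = 109
  a_8 = -2·109 + 1·-47 + 0·19 + -1·-7 = -258
  a_9 = -2·-258 + 1·109 + 0·-47 + -1·19 = 606
  a_10 = -2·606 + 1·-258 + 0·109 + -1·-47 = -1423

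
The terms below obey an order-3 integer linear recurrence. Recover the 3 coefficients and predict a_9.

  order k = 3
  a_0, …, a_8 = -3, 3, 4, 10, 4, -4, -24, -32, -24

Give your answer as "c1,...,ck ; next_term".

  a_3 = 1·4 + 0·3 + -2·-3 = 10
  a_4 = 1·10 + 0·4 + -2·3 = 4
  a_5 = 1·4 + 0·10 + -2·4 = -4
  a_6 = 1·-4 + 0·4 + -2·10 = -24
  a_7 = 1·-24 + 0·-4 + -2·4 = -32
  a_8 = 1·-32 + 0·-24 + -2·-4 = -24
  a_9 = 1·-24 + 0·-32 + -2·-24 = 24

1,0,-2 ; 24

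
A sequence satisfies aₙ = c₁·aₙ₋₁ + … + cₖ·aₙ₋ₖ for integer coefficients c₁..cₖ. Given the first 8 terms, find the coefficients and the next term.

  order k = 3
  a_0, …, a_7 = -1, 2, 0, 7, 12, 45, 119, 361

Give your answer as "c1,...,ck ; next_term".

  a_3 = 2·0 + 3·2 + -1·-1 = 7
  a_4 = 2·7 + 3·0 + -1·2 = 12
  a_5 = 2·12 + 3·7 + -1·0 = 45
  a_6 = 2·45 + 3·12 + -1·7 = 119
  a_7 = 2·119 + 3·45 + -1·12 = 361
  a_8 = 2·361 + 3·119 + -1·45 = 1034

2,3,-1 ; 1034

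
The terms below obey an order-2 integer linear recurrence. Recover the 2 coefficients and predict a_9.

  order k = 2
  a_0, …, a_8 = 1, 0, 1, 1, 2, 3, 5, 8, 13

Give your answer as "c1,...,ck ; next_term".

  a_2 = 1·0 + 1·1 = 1
  a_3 = 1·1 + 1·0 = 1
  a_4 = 1·1 + 1·1 = 2
  a_5 = 1·2 + 1·1 = 3
  a_6 = 1·3 + 1·2 = 5
  a_7 = 1·5 + 1·3 = 8
  a_8 = 1·8 + 1·5 = 13
  a_9 = 1·13 + 1·8 = 21

1,1 ; 21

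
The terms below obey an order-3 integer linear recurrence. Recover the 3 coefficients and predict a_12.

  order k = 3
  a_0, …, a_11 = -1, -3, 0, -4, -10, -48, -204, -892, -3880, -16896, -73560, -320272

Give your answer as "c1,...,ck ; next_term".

4,2,-2 ; -1394416

  a_3 = 4·0 + 2·-3 + -2·-1 = -4
  a_4 = 4·-4 + 2·0 + -2·-3 = -10
  a_5 = 4·-10 + 2·-4 + -2·0 = -48
  a_6 = 4·-48 + 2·-10 + -2·-4 = -204
  a_7 = 4·-204 + 2·-48 + -2·-10 = -892
  a_8 = 4·-892 + 2·-204 + -2·-48 = -3880
  a_9 = 4·-3880 + 2·-892 + -2·-204 = -16896
  a_10 = 4·-16896 + 2·-3880 + -2·-892 = -73560
  a_11 = 4·-73560 + 2·-16896 + -2·-3880 = -320272
  a_12 = 4·-320272 + 2·-73560 + -2·-16896 = -1394416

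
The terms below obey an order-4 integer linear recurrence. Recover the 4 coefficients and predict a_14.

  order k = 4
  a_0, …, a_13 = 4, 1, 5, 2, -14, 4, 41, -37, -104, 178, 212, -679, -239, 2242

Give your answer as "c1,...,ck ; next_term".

-1,-3,-1,1 ; -634

  a_4 = -1·2 + -3·5 + -1·1 + 1·4 = -14
  a_5 = -1·-14 + -3·2 + -1·5 + 1·1 = 4
  a_6 = -1·4 + -3·-14 + -1·2 + 1·5 = 41
  a_7 = -1·41 + -3·4 + -1·-14 + 1·2 = -37
  a_8 = -1·-37 + -3·41 + -1·4 + 1·-14 = -104
  a_9 = -1·-104 + -3·-37 + -1·41 + 1·4 = 178
  a_10 = -1·178 + -3·-104 + -1·-37 + 1·41 = 212
  a_11 = -1·212 + -3·178 + -1·-104 + 1·-37 = -679
  a_12 = -1·-679 + -3·212 + -1·178 + 1·-104 = -239
  a_13 = -1·-239 + -3·-679 + -1·212 + 1·178 = 2242
  a_14 = -1·2242 + -3·-239 + -1·-679 + 1·212 = -634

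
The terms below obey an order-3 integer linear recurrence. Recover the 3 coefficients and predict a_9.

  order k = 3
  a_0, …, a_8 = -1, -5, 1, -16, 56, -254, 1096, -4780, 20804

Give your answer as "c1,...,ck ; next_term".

-4,2,2 ; -90584

  a_3 = -4·1 + 2·-5 + 2·-1 = -16
  a_4 = -4·-16 + 2·1 + 2·-5 = 56
  a_5 = -4·56 + 2·-16 + 2·1 = -254
  a_6 = -4·-254 + 2·56 + 2·-16 = 1096
  a_7 = -4·1096 + 2·-254 + 2·56 = -4780
  a_8 = -4·-4780 + 2·1096 + 2·-254 = 20804
  a_9 = -4·20804 + 2·-4780 + 2·1096 = -90584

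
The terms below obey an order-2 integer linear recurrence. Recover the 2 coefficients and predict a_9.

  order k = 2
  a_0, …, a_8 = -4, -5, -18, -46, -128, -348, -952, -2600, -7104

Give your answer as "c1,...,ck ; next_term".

  a_2 = 2·-5 + 2·-4 = -18
  a_3 = 2·-18 + 2·-5 = -46
  a_4 = 2·-46 + 2·-18 = -128
  a_5 = 2·-128 + 2·-46 = -348
  a_6 = 2·-348 + 2·-128 = -952
  a_7 = 2·-952 + 2·-348 = -2600
  a_8 = 2·-2600 + 2·-952 = -7104
  a_9 = 2·-7104 + 2·-2600 = -19408

2,2 ; -19408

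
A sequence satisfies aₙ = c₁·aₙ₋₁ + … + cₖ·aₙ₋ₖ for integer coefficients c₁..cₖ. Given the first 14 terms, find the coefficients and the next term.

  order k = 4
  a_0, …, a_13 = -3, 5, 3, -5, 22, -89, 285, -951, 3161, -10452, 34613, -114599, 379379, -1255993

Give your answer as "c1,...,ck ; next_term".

  a_4 = -3·-5 + 1·3 + -1·5 + -3·-3 = 22
  a_5 = -3·22 + 1·-5 + -1·3 + -3·5 = -89
  a_6 = -3·-89 + 1·22 + -1·-5 + -3·3 = 285
  a_7 = -3·285 + 1·-89 + -1·22 + -3·-5 = -951
  a_8 = -3·-951 + 1·285 + -1·-89 + -3·22 = 3161
  a_9 = -3·3161 + 1·-951 + -1·285 + -3·-89 = -10452
  a_10 = -3·-10452 + 1·3161 + -1·-951 + -3·285 = 34613
  a_11 = -3·34613 + 1·-10452 + -1·3161 + -3·-951 = -114599
  a_12 = -3·-114599 + 1·34613 + -1·-10452 + -3·3161 = 379379
  a_13 = -3·379379 + 1·-114599 + -1·34613 + -3·-10452 = -1255993
  a_14 = -3·-1255993 + 1·379379 + -1·-114599 + -3·34613 = 4158118

-3,1,-1,-3 ; 4158118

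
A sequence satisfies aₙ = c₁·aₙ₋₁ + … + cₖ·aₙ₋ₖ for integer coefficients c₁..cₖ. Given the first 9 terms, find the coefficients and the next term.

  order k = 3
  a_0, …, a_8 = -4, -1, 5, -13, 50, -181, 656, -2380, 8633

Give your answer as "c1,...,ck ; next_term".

  a_3 = -3·5 + 2·-1 + -1·-4 = -13
  a_4 = -3·-13 + 2·5 + -1·-1 = 50
  a_5 = -3·50 + 2·-13 + -1·5 = -181
  a_6 = -3·-181 + 2·50 + -1·-13 = 656
  a_7 = -3·656 + 2·-181 + -1·50 = -2380
  a_8 = -3·-2380 + 2·656 + -1·-181 = 8633
  a_9 = -3·8633 + 2·-2380 + -1·656 = -31315

-3,2,-1 ; -31315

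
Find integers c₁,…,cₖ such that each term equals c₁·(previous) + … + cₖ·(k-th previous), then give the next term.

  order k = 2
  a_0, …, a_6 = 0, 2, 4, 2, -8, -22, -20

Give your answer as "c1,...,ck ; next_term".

  a_2 = 2·2 + -3·0 = 4
  a_3 = 2·4 + -3·2 = 2
  a_4 = 2·2 + -3·4 = -8
  a_5 = 2·-8 + -3·2 = -22
  a_6 = 2·-22 + -3·-8 = -20
  a_7 = 2·-20 + -3·-22 = 26

2,-3 ; 26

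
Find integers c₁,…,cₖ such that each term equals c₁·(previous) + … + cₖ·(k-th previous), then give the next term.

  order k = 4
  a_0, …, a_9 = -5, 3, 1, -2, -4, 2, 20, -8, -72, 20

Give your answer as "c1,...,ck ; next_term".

-1,-4,-4,-2 ; 260

  a_4 = -1·-2 + -4·1 + -4·3 + -2·-5 = -4
  a_5 = -1·-4 + -4·-2 + -4·1 + -2·3 = 2
  a_6 = -1·2 + -4·-4 + -4·-2 + -2·1 = 20
  a_7 = -1·20 + -4·2 + -4·-4 + -2·-2 = -8
  a_8 = -1·-8 + -4·20 + -4·2 + -2·-4 = -72
  a_9 = -1·-72 + -4·-8 + -4·20 + -2·2 = 20
  a_10 = -1·20 + -4·-72 + -4·-8 + -2·20 = 260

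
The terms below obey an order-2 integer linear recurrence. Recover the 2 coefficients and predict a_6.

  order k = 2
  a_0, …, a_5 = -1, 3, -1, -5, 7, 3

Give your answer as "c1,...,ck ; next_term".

  a_2 = -1·3 + -2·-1 = -1
  a_3 = -1·-1 + -2·3 = -5
  a_4 = -1·-5 + -2·-1 = 7
  a_5 = -1·7 + -2·-5 = 3
  a_6 = -1·3 + -2·7 = -17

-1,-2 ; -17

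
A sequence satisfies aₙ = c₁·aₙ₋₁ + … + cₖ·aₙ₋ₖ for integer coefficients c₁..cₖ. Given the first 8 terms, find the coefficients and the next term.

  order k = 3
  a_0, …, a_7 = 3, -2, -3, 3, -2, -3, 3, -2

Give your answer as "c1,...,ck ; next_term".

0,0,1 ; -3

  a_3 = 0·-3 + 0·-2 + 1·3 = 3
  a_4 = 0·3 + 0·-3 + 1·-2 = -2
  a_5 = 0·-2 + 0·3 + 1·-3 = -3
  a_6 = 0·-3 + 0·-2 + 1·3 = 3
  a_7 = 0·3 + 0·-3 + 1·-2 = -2
  a_8 = 0·-2 + 0·3 + 1·-3 = -3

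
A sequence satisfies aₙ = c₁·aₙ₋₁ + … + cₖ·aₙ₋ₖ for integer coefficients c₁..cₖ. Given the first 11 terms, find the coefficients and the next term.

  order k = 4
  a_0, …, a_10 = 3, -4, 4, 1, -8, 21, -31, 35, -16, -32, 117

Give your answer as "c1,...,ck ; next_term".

-1,1,2,-1 ; -216

  a_4 = -1·1 + 1·4 + 2·-4 + -1·3 = -8
  a_5 = -1·-8 + 1·1 + 2·4 + -1·-4 = 21
  a_6 = -1·21 + 1·-8 + 2·1 + -1·4 = -31
  a_7 = -1·-31 + 1·21 + 2·-8 + -1·1 = 35
  a_8 = -1·35 + 1·-31 + 2·21 + -1·-8 = -16
  a_9 = -1·-16 + 1·35 + 2·-31 + -1·21 = -32
  a_10 = -1·-32 + 1·-16 + 2·35 + -1·-31 = 117
  a_11 = -1·117 + 1·-32 + 2·-16 + -1·35 = -216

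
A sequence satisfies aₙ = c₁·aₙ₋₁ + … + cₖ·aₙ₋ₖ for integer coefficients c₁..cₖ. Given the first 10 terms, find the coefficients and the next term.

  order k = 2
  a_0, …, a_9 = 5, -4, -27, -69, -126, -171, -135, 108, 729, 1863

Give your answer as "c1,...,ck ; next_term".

3,-3 ; 3402

  a_2 = 3·-4 + -3·5 = -27
  a_3 = 3·-27 + -3·-4 = -69
  a_4 = 3·-69 + -3·-27 = -126
  a_5 = 3·-126 + -3·-69 = -171
  a_6 = 3·-171 + -3·-126 = -135
  a_7 = 3·-135 + -3·-171 = 108
  a_8 = 3·108 + -3·-135 = 729
  a_9 = 3·729 + -3·108 = 1863
  a_10 = 3·1863 + -3·729 = 3402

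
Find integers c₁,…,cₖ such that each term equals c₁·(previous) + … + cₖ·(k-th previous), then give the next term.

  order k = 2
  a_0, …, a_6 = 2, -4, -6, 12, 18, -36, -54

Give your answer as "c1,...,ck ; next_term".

0,-3 ; 108

  a_2 = 0·-4 + -3·2 = -6
  a_3 = 0·-6 + -3·-4 = 12
  a_4 = 0·12 + -3·-6 = 18
  a_5 = 0·18 + -3·12 = -36
  a_6 = 0·-36 + -3·18 = -54
  a_7 = 0·-54 + -3·-36 = 108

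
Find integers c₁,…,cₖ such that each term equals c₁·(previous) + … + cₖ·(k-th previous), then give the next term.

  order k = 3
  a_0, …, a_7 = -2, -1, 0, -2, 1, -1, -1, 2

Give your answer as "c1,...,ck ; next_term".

  a_3 = -1·0 + 0·-1 + 1·-2 = -2
  a_4 = -1·-2 + 0·0 + 1·-1 = 1
  a_5 = -1·1 + 0·-2 + 1·0 = -1
  a_6 = -1·-1 + 0·1 + 1·-2 = -1
  a_7 = -1·-1 + 0·-1 + 1·1 = 2
  a_8 = -1·2 + 0·-1 + 1·-1 = -3

-1,0,1 ; -3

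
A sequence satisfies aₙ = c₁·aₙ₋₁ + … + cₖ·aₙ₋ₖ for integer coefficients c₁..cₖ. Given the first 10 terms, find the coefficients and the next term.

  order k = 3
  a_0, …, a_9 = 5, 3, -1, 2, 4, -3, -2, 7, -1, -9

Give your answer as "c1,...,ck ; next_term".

  a_3 = 0·-1 + -1·3 + 1·5 = 2
  a_4 = 0·2 + -1·-1 + 1·3 = 4
  a_5 = 0·4 + -1·2 + 1·-1 = -3
  a_6 = 0·-3 + -1·4 + 1·2 = -2
  a_7 = 0·-2 + -1·-3 + 1·4 = 7
  a_8 = 0·7 + -1·-2 + 1·-3 = -1
  a_9 = 0·-1 + -1·7 + 1·-2 = -9
  a_10 = 0·-9 + -1·-1 + 1·7 = 8

0,-1,1 ; 8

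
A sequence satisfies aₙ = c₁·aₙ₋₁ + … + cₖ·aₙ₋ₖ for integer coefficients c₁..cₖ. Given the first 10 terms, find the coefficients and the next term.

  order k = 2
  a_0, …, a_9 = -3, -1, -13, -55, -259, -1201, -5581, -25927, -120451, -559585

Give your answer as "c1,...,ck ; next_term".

  a_2 = 4·-1 + 3·-3 = -13
  a_3 = 4·-13 + 3·-1 = -55
  a_4 = 4·-55 + 3·-13 = -259
  a_5 = 4·-259 + 3·-55 = -1201
  a_6 = 4·-1201 + 3·-259 = -5581
  a_7 = 4·-5581 + 3·-1201 = -25927
  a_8 = 4·-25927 + 3·-5581 = -120451
  a_9 = 4·-120451 + 3·-25927 = -559585
  a_10 = 4·-559585 + 3·-120451 = -2599693

4,3 ; -2599693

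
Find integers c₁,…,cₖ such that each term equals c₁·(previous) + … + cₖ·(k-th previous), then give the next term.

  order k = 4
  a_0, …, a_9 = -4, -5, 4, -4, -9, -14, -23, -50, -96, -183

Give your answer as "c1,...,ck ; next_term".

1,1,1,1 ; -352

  a_4 = 1·-4 + 1·4 + 1·-5 + 1·-4 = -9
  a_5 = 1·-9 + 1·-4 + 1·4 + 1·-5 = -14
  a_6 = 1·-14 + 1·-9 + 1·-4 + 1·4 = -23
  a_7 = 1·-23 + 1·-14 + 1·-9 + 1·-4 = -50
  a_8 = 1·-50 + 1·-23 + 1·-14 + 1·-9 = -96
  a_9 = 1·-96 + 1·-50 + 1·-23 + 1·-14 = -183
  a_10 = 1·-183 + 1·-96 + 1·-50 + 1·-23 = -352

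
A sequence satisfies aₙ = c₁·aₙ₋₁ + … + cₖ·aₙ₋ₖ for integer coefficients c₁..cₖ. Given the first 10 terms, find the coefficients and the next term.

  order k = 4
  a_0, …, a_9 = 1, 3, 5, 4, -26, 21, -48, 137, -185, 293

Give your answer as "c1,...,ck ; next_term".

-2,-1,-3,-4 ; -620

  a_4 = -2·4 + -1·5 + -3·3 + -4·1 = -26
  a_5 = -2·-26 + -1·4 + -3·5 + -4·3 = 21
  a_6 = -2·21 + -1·-26 + -3·4 + -4·5 = -48
  a_7 = -2·-48 + -1·21 + -3·-26 + -4·4 = 137
  a_8 = -2·137 + -1·-48 + -3·21 + -4·-26 = -185
  a_9 = -2·-185 + -1·137 + -3·-48 + -4·21 = 293
  a_10 = -2·293 + -1·-185 + -3·137 + -4·-48 = -620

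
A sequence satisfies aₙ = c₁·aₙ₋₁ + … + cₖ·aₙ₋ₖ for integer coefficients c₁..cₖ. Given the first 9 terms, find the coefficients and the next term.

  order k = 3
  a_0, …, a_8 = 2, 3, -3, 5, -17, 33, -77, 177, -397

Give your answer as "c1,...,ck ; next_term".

  a_3 = -1·-3 + 2·3 + -2·2 = 5
  a_4 = -1·5 + 2·-3 + -2·3 = -17
  a_5 = -1·-17 + 2·5 + -2·-3 = 33
  a_6 = -1·33 + 2·-17 + -2·5 = -77
  a_7 = -1·-77 + 2·33 + -2·-17 = 177
  a_8 = -1·177 + 2·-77 + -2·33 = -397
  a_9 = -1·-397 + 2·177 + -2·-77 = 905

-1,2,-2 ; 905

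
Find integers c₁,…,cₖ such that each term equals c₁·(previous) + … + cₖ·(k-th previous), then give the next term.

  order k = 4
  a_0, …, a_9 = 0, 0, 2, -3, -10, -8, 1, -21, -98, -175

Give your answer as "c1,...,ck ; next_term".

  a_4 = 2·-3 + -2·2 + 3·0 + 3·0 = -10
  a_5 = 2·-10 + -2·-3 + 3·2 + 3·0 = -8
  a_6 = 2·-8 + -2·-10 + 3·-3 + 3·2 = 1
  a_7 = 2·1 + -2·-8 + 3·-10 + 3·-3 = -21
  a_8 = 2·-21 + -2·1 + 3·-8 + 3·-10 = -98
  a_9 = 2·-98 + -2·-21 + 3·1 + 3·-8 = -175
  a_10 = 2·-175 + -2·-98 + 3·-21 + 3·1 = -214

2,-2,3,3 ; -214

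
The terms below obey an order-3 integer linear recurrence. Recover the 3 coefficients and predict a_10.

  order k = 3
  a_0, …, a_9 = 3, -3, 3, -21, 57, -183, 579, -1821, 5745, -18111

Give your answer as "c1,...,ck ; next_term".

  a_3 = -2·3 + 3·-3 + -2·3 = -21
  a_4 = -2·-21 + 3·3 + -2·-3 = 57
  a_5 = -2·57 + 3·-21 + -2·3 = -183
  a_6 = -2·-183 + 3·57 + -2·-21 = 579
  a_7 = -2·579 + 3·-183 + -2·57 = -1821
  a_8 = -2·-1821 + 3·579 + -2·-183 = 5745
  a_9 = -2·5745 + 3·-1821 + -2·579 = -18111
  a_10 = -2·-18111 + 3·5745 + -2·-1821 = 57099

-2,3,-2 ; 57099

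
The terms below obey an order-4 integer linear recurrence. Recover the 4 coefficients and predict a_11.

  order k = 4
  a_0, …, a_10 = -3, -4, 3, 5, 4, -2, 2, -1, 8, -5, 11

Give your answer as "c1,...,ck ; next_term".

  a_4 = 0·5 + 1·3 + -1·-4 + 1·-3 = 4
  a_5 = 0·4 + 1·5 + -1·3 + 1·-4 = -2
  a_6 = 0·-2 + 1·4 + -1·5 + 1·3 = 2
  a_7 = 0·2 + 1·-2 + -1·4 + 1·5 = -1
  a_8 = 0·-1 + 1·2 + -1·-2 + 1·4 = 8
  a_9 = 0·8 + 1·-1 + -1·2 + 1·-2 = -5
  a_10 = 0·-5 + 1·8 + -1·-1 + 1·2 = 11
  a_11 = 0·11 + 1·-5 + -1·8 + 1·-1 = -14

0,1,-1,1 ; -14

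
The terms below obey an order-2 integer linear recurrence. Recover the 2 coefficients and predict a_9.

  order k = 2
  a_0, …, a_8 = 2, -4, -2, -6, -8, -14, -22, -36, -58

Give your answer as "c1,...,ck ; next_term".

1,1 ; -94

  a_2 = 1·-4 + 1·2 = -2
  a_3 = 1·-2 + 1·-4 = -6
  a_4 = 1·-6 + 1·-2 = -8
  a_5 = 1·-8 + 1·-6 = -14
  a_6 = 1·-14 + 1·-8 = -22
  a_7 = 1·-22 + 1·-14 = -36
  a_8 = 1·-36 + 1·-22 = -58
  a_9 = 1·-58 + 1·-36 = -94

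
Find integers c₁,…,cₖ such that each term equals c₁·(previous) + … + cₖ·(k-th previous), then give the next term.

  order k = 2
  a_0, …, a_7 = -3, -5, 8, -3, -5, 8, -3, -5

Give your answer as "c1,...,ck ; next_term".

-1,-1 ; 8

  a_2 = -1·-5 + -1·-3 = 8
  a_3 = -1·8 + -1·-5 = -3
  a_4 = -1·-3 + -1·8 = -5
  a_5 = -1·-5 + -1·-3 = 8
  a_6 = -1·8 + -1·-5 = -3
  a_7 = -1·-3 + -1·8 = -5
  a_8 = -1·-5 + -1·-3 = 8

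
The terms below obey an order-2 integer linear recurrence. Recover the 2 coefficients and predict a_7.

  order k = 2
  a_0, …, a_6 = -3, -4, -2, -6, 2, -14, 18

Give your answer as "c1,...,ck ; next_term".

-1,2 ; -46

  a_2 = -1·-4 + 2·-3 = -2
  a_3 = -1·-2 + 2·-4 = -6
  a_4 = -1·-6 + 2·-2 = 2
  a_5 = -1·2 + 2·-6 = -14
  a_6 = -1·-14 + 2·2 = 18
  a_7 = -1·18 + 2·-14 = -46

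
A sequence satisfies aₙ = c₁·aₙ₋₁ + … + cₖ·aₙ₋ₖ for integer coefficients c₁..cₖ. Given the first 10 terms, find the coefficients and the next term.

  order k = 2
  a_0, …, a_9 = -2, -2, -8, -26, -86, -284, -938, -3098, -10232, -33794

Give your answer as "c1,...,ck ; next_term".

3,1 ; -111614

  a_2 = 3·-2 + 1·-2 = -8
  a_3 = 3·-8 + 1·-2 = -26
  a_4 = 3·-26 + 1·-8 = -86
  a_5 = 3·-86 + 1·-26 = -284
  a_6 = 3·-284 + 1·-86 = -938
  a_7 = 3·-938 + 1·-284 = -3098
  a_8 = 3·-3098 + 1·-938 = -10232
  a_9 = 3·-10232 + 1·-3098 = -33794
  a_10 = 3·-33794 + 1·-10232 = -111614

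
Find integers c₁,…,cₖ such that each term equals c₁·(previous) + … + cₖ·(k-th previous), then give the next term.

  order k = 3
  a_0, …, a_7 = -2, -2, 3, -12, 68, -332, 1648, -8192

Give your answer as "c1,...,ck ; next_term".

  a_3 = -4·3 + 4·-2 + -4·-2 = -12
  a_4 = -4·-12 + 4·3 + -4·-2 = 68
  a_5 = -4·68 + 4·-12 + -4·3 = -332
  a_6 = -4·-332 + 4·68 + -4·-12 = 1648
  a_7 = -4·1648 + 4·-332 + -4·68 = -8192
  a_8 = -4·-8192 + 4·1648 + -4·-332 = 40688

-4,4,-4 ; 40688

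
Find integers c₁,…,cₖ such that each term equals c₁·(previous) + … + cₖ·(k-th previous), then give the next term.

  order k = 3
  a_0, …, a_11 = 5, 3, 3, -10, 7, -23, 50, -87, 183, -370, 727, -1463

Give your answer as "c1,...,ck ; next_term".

-1,1,-2 ; 2930

  a_3 = -1·3 + 1·3 + -2·5 = -10
  a_4 = -1·-10 + 1·3 + -2·3 = 7
  a_5 = -1·7 + 1·-10 + -2·3 = -23
  a_6 = -1·-23 + 1·7 + -2·-10 = 50
  a_7 = -1·50 + 1·-23 + -2·7 = -87
  a_8 = -1·-87 + 1·50 + -2·-23 = 183
  a_9 = -1·183 + 1·-87 + -2·50 = -370
  a_10 = -1·-370 + 1·183 + -2·-87 = 727
  a_11 = -1·727 + 1·-370 + -2·183 = -1463
  a_12 = -1·-1463 + 1·727 + -2·-370 = 2930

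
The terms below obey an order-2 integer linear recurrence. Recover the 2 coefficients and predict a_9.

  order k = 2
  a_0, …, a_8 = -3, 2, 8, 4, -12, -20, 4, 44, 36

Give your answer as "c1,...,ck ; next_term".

  a_2 = 1·2 + -2·-3 = 8
  a_3 = 1·8 + -2·2 = 4
  a_4 = 1·4 + -2·8 = -12
  a_5 = 1·-12 + -2·4 = -20
  a_6 = 1·-20 + -2·-12 = 4
  a_7 = 1·4 + -2·-20 = 44
  a_8 = 1·44 + -2·4 = 36
  a_9 = 1·36 + -2·44 = -52

1,-2 ; -52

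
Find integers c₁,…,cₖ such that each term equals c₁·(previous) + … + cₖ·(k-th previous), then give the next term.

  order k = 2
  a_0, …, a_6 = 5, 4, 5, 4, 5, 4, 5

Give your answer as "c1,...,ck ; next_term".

0,1 ; 4

  a_2 = 0·4 + 1·5 = 5
  a_3 = 0·5 + 1·4 = 4
  a_4 = 0·4 + 1·5 = 5
  a_5 = 0·5 + 1·4 = 4
  a_6 = 0·4 + 1·5 = 5
  a_7 = 0·5 + 1·4 = 4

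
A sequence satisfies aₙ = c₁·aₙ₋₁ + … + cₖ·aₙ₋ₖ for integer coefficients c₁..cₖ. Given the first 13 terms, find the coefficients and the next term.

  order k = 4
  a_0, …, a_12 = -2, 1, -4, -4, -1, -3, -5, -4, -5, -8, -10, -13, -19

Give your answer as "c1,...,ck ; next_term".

  a_4 = 2·-4 + -1·-4 + 1·1 + -1·-2 = -1
  a_5 = 2·-1 + -1·-4 + 1·-4 + -1·1 = -3
  a_6 = 2·-3 + -1·-1 + 1·-4 + -1·-4 = -5
  a_7 = 2·-5 + -1·-3 + 1·-1 + -1·-4 = -4
  a_8 = 2·-4 + -1·-5 + 1·-3 + -1·-1 = -5
  a_9 = 2·-5 + -1·-4 + 1·-5 + -1·-3 = -8
  a_10 = 2·-8 + -1·-5 + 1·-4 + -1·-5 = -10
  a_11 = 2·-10 + -1·-8 + 1·-5 + -1·-4 = -13
  a_12 = 2·-13 + -1·-10 + 1·-8 + -1·-5 = -19
  a_13 = 2·-19 + -1·-13 + 1·-10 + -1·-8 = -27

2,-1,1,-1 ; -27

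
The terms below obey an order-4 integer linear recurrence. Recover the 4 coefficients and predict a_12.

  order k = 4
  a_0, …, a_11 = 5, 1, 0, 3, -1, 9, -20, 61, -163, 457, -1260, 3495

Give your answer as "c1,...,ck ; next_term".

  a_4 = -2·3 + 2·0 + 0·1 + 1·5 = -1
  a_5 = -2·-1 + 2·3 + 0·0 + 1·1 = 9
  a_6 = -2·9 + 2·-1 + 0·3 + 1·0 = -20
  a_7 = -2·-20 + 2·9 + 0·-1 + 1·3 = 61
  a_8 = -2·61 + 2·-20 + 0·9 + 1·-1 = -163
  a_9 = -2·-163 + 2·61 + 0·-20 + 1·9 = 457
  a_10 = -2·457 + 2·-163 + 0·61 + 1·-20 = -1260
  a_11 = -2·-1260 + 2·457 + 0·-163 + 1·61 = 3495
  a_12 = -2·3495 + 2·-1260 + 0·457 + 1·-163 = -9673

-2,2,0,1 ; -9673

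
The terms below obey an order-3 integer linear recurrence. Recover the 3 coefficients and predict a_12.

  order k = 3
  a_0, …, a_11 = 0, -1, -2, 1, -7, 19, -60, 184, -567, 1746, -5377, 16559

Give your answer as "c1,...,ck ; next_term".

-2,3,-1 ; -50995

  a_3 = -2·-2 + 3·-1 + -1·0 = 1
  a_4 = -2·1 + 3·-2 + -1·-1 = -7
  a_5 = -2·-7 + 3·1 + -1·-2 = 19
  a_6 = -2·19 + 3·-7 + -1·1 = -60
  a_7 = -2·-60 + 3·19 + -1·-7 = 184
  a_8 = -2·184 + 3·-60 + -1·19 = -567
  a_9 = -2·-567 + 3·184 + -1·-60 = 1746
  a_10 = -2·1746 + 3·-567 + -1·184 = -5377
  a_11 = -2·-5377 + 3·1746 + -1·-567 = 16559
  a_12 = -2·16559 + 3·-5377 + -1·1746 = -50995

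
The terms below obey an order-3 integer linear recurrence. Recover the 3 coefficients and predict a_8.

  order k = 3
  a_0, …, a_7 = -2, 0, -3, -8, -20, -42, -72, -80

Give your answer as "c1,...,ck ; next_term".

  a_3 = 4·-3 + -4·0 + -2·-2 = -8
  a_4 = 4·-8 + -4·-3 + -2·0 = -20
  a_5 = 4·-20 + -4·-8 + -2·-3 = -42
  a_6 = 4·-42 + -4·-20 + -2·-8 = -72
  a_7 = 4·-72 + -4·-42 + -2·-20 = -80
  a_8 = 4·-80 + -4·-72 + -2·-42 = 52

4,-4,-2 ; 52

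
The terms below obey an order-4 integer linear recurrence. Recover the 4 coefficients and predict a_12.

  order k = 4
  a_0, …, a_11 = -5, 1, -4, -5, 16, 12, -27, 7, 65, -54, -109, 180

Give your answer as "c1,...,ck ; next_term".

1,-2,3,-2 ; 106

  a_4 = 1·-5 + -2·-4 + 3·1 + -2·-5 = 16
  a_5 = 1·16 + -2·-5 + 3·-4 + -2·1 = 12
  a_6 = 1·12 + -2·16 + 3·-5 + -2·-4 = -27
  a_7 = 1·-27 + -2·12 + 3·16 + -2·-5 = 7
  a_8 = 1·7 + -2·-27 + 3·12 + -2·16 = 65
  a_9 = 1·65 + -2·7 + 3·-27 + -2·12 = -54
  a_10 = 1·-54 + -2·65 + 3·7 + -2·-27 = -109
  a_11 = 1·-109 + -2·-54 + 3·65 + -2·7 = 180
  a_12 = 1·180 + -2·-109 + 3·-54 + -2·65 = 106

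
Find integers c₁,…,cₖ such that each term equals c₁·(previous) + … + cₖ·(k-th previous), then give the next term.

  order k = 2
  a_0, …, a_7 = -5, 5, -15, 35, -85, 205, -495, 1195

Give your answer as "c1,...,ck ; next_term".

-2,1 ; -2885

  a_2 = -2·5 + 1·-5 = -15
  a_3 = -2·-15 + 1·5 = 35
  a_4 = -2·35 + 1·-15 = -85
  a_5 = -2·-85 + 1·35 = 205
  a_6 = -2·205 + 1·-85 = -495
  a_7 = -2·-495 + 1·205 = 1195
  a_8 = -2·1195 + 1·-495 = -2885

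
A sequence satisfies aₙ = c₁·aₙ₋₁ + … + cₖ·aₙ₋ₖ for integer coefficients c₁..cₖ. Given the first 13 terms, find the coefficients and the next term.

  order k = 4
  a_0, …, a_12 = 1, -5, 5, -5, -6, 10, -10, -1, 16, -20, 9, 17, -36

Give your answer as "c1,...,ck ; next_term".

  a_4 = 0·-5 + 0·5 + 1·-5 + -1·1 = -6
  a_5 = 0·-6 + 0·-5 + 1·5 + -1·-5 = 10
  a_6 = 0·10 + 0·-6 + 1·-5 + -1·5 = -10
  a_7 = 0·-10 + 0·10 + 1·-6 + -1·-5 = -1
  a_8 = 0·-1 + 0·-10 + 1·10 + -1·-6 = 16
  a_9 = 0·16 + 0·-1 + 1·-10 + -1·10 = -20
  a_10 = 0·-20 + 0·16 + 1·-1 + -1·-10 = 9
  a_11 = 0·9 + 0·-20 + 1·16 + -1·-1 = 17
  a_12 = 0·17 + 0·9 + 1·-20 + -1·16 = -36
  a_13 = 0·-36 + 0·17 + 1·9 + -1·-20 = 29

0,0,1,-1 ; 29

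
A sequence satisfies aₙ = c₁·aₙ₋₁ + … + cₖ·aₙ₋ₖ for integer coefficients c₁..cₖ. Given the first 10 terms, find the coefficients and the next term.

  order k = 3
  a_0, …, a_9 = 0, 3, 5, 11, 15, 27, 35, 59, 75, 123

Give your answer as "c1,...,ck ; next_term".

  a_3 = 1·5 + 2·3 + -2·0 = 11
  a_4 = 1·11 + 2·5 + -2·3 = 15
  a_5 = 1·15 + 2·11 + -2·5 = 27
  a_6 = 1·27 + 2·15 + -2·11 = 35
  a_7 = 1·35 + 2·27 + -2·15 = 59
  a_8 = 1·59 + 2·35 + -2·27 = 75
  a_9 = 1·75 + 2·59 + -2·35 = 123
  a_10 = 1·123 + 2·75 + -2·59 = 155

1,2,-2 ; 155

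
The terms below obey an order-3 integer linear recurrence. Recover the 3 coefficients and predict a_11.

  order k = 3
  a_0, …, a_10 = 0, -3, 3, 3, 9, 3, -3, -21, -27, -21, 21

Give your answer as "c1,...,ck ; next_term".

  a_3 = 1·3 + 0·-3 + -2·0 = 3
  a_4 = 1·3 + 0·3 + -2·-3 = 9
  a_5 = 1·9 + 0·3 + -2·3 = 3
  a_6 = 1·3 + 0·9 + -2·3 = -3
  a_7 = 1·-3 + 0·3 + -2·9 = -21
  a_8 = 1·-21 + 0·-3 + -2·3 = -27
  a_9 = 1·-27 + 0·-21 + -2·-3 = -21
  a_10 = 1·-21 + 0·-27 + -2·-21 = 21
  a_11 = 1·21 + 0·-21 + -2·-27 = 75

1,0,-2 ; 75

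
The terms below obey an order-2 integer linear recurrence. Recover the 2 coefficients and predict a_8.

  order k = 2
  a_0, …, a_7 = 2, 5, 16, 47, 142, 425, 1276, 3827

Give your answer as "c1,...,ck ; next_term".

  a_2 = 2·5 + 3·2 = 16
  a_3 = 2·16 + 3·5 = 47
  a_4 = 2·47 + 3·16 = 142
  a_5 = 2·142 + 3·47 = 425
  a_6 = 2·425 + 3·142 = 1276
  a_7 = 2·1276 + 3·425 = 3827
  a_8 = 2·3827 + 3·1276 = 11482

2,3 ; 11482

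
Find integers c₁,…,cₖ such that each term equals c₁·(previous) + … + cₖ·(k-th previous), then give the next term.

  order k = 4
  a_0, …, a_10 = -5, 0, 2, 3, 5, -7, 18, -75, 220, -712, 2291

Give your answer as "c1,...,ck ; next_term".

-2,3,-3,-1 ; -7303

  a_4 = -2·3 + 3·2 + -3·0 + -1·-5 = 5
  a_5 = -2·5 + 3·3 + -3·2 + -1·0 = -7
  a_6 = -2·-7 + 3·5 + -3·3 + -1·2 = 18
  a_7 = -2·18 + 3·-7 + -3·5 + -1·3 = -75
  a_8 = -2·-75 + 3·18 + -3·-7 + -1·5 = 220
  a_9 = -2·220 + 3·-75 + -3·18 + -1·-7 = -712
  a_10 = -2·-712 + 3·220 + -3·-75 + -1·18 = 2291
  a_11 = -2·2291 + 3·-712 + -3·220 + -1·-75 = -7303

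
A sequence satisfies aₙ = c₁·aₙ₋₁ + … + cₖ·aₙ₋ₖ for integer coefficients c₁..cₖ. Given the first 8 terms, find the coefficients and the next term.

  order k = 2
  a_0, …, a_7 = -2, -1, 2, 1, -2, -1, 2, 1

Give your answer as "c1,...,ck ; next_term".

0,-1 ; -2

  a_2 = 0·-1 + -1·-2 = 2
  a_3 = 0·2 + -1·-1 = 1
  a_4 = 0·1 + -1·2 = -2
  a_5 = 0·-2 + -1·1 = -1
  a_6 = 0·-1 + -1·-2 = 2
  a_7 = 0·2 + -1·-1 = 1
  a_8 = 0·1 + -1·2 = -2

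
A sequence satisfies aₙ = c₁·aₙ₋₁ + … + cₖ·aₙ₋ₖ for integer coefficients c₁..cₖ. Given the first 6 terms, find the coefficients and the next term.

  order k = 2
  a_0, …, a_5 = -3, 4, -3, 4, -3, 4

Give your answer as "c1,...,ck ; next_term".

  a_2 = 0·4 + 1·-3 = -3
  a_3 = 0·-3 + 1·4 = 4
  a_4 = 0·4 + 1·-3 = -3
  a_5 = 0·-3 + 1·4 = 4
  a_6 = 0·4 + 1·-3 = -3

0,1 ; -3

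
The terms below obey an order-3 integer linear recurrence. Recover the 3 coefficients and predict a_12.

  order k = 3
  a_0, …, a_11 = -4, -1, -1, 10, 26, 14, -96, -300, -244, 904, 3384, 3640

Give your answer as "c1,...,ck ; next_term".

2,-4,-2 ; -8064

  a_3 = 2·-1 + -4·-1 + -2·-4 = 10
  a_4 = 2·10 + -4·-1 + -2·-1 = 26
  a_5 = 2·26 + -4·10 + -2·-1 = 14
  a_6 = 2·14 + -4·26 + -2·10 = -96
  a_7 = 2·-96 + -4·14 + -2·26 = -300
  a_8 = 2·-300 + -4·-96 + -2·14 = -244
  a_9 = 2·-244 + -4·-300 + -2·-96 = 904
  a_10 = 2·904 + -4·-244 + -2·-300 = 3384
  a_11 = 2·3384 + -4·904 + -2·-244 = 3640
  a_12 = 2·3640 + -4·3384 + -2·904 = -8064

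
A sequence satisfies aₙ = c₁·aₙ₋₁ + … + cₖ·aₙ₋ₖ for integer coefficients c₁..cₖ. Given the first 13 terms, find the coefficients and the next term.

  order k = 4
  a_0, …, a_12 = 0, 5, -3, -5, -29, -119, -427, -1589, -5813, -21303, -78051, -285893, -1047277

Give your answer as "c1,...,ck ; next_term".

3,3,-1,-4 ; -3836247

  a_4 = 3·-5 + 3·-3 + -1·5 + -4·0 = -29
  a_5 = 3·-29 + 3·-5 + -1·-3 + -4·5 = -119
  a_6 = 3·-119 + 3·-29 + -1·-5 + -4·-3 = -427
  a_7 = 3·-427 + 3·-119 + -1·-29 + -4·-5 = -1589
  a_8 = 3·-1589 + 3·-427 + -1·-119 + -4·-29 = -5813
  a_9 = 3·-5813 + 3·-1589 + -1·-427 + -4·-119 = -21303
  a_10 = 3·-21303 + 3·-5813 + -1·-1589 + -4·-427 = -78051
  a_11 = 3·-78051 + 3·-21303 + -1·-5813 + -4·-1589 = -285893
  a_12 = 3·-285893 + 3·-78051 + -1·-21303 + -4·-5813 = -1047277
  a_13 = 3·-1047277 + 3·-285893 + -1·-78051 + -4·-21303 = -3836247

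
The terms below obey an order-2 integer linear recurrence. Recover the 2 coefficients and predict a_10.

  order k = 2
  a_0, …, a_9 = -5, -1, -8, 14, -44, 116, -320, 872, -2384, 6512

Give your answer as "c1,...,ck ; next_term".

-2,2 ; -17792

  a_2 = -2·-1 + 2·-5 = -8
  a_3 = -2·-8 + 2·-1 = 14
  a_4 = -2·14 + 2·-8 = -44
  a_5 = -2·-44 + 2·14 = 116
  a_6 = -2·116 + 2·-44 = -320
  a_7 = -2·-320 + 2·116 = 872
  a_8 = -2·872 + 2·-320 = -2384
  a_9 = -2·-2384 + 2·872 = 6512
  a_10 = -2·6512 + 2·-2384 = -17792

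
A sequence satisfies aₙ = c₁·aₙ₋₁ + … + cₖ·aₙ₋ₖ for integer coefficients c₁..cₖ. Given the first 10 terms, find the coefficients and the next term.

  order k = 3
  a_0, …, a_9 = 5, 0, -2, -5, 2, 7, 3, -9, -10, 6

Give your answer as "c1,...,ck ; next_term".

0,-1,-1 ; 19

  a_3 = 0·-2 + -1·0 + -1·5 = -5
  a_4 = 0·-5 + -1·-2 + -1·0 = 2
  a_5 = 0·2 + -1·-5 + -1·-2 = 7
  a_6 = 0·7 + -1·2 + -1·-5 = 3
  a_7 = 0·3 + -1·7 + -1·2 = -9
  a_8 = 0·-9 + -1·3 + -1·7 = -10
  a_9 = 0·-10 + -1·-9 + -1·3 = 6
  a_10 = 0·6 + -1·-10 + -1·-9 = 19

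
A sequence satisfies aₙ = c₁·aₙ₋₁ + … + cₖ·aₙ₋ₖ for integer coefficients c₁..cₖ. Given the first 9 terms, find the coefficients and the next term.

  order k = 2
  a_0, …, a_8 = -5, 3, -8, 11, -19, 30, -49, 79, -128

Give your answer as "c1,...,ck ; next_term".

-1,1 ; 207

  a_2 = -1·3 + 1·-5 = -8
  a_3 = -1·-8 + 1·3 = 11
  a_4 = -1·11 + 1·-8 = -19
  a_5 = -1·-19 + 1·11 = 30
  a_6 = -1·30 + 1·-19 = -49
  a_7 = -1·-49 + 1·30 = 79
  a_8 = -1·79 + 1·-49 = -128
  a_9 = -1·-128 + 1·79 = 207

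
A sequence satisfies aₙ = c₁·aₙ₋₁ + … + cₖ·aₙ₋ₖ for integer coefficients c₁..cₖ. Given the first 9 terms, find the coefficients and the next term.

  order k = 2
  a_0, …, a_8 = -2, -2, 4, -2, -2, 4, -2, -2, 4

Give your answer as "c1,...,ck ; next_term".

-1,-1 ; -2

  a_2 = -1·-2 + -1·-2 = 4
  a_3 = -1·4 + -1·-2 = -2
  a_4 = -1·-2 + -1·4 = -2
  a_5 = -1·-2 + -1·-2 = 4
  a_6 = -1·4 + -1·-2 = -2
  a_7 = -1·-2 + -1·4 = -2
  a_8 = -1·-2 + -1·-2 = 4
  a_9 = -1·4 + -1·-2 = -2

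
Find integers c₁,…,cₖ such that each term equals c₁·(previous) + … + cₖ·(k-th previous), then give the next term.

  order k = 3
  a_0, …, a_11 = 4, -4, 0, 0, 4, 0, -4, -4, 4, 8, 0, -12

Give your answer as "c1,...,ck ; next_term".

  a_3 = 0·0 + -1·-4 + -1·4 = 0
  a_4 = 0·0 + -1·0 + -1·-4 = 4
  a_5 = 0·4 + -1·0 + -1·0 = 0
  a_6 = 0·0 + -1·4 + -1·0 = -4
  a_7 = 0·-4 + -1·0 + -1·4 = -4
  a_8 = 0·-4 + -1·-4 + -1·0 = 4
  a_9 = 0·4 + -1·-4 + -1·-4 = 8
  a_10 = 0·8 + -1·4 + -1·-4 = 0
  a_11 = 0·0 + -1·8 + -1·4 = -12
  a_12 = 0·-12 + -1·0 + -1·8 = -8

0,-1,-1 ; -8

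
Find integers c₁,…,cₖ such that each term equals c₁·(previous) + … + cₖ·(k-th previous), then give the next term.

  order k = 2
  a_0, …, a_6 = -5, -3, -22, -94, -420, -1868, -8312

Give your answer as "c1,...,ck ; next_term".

4,2 ; -36984

  a_2 = 4·-3 + 2·-5 = -22
  a_3 = 4·-22 + 2·-3 = -94
  a_4 = 4·-94 + 2·-22 = -420
  a_5 = 4·-420 + 2·-94 = -1868
  a_6 = 4·-1868 + 2·-420 = -8312
  a_7 = 4·-8312 + 2·-1868 = -36984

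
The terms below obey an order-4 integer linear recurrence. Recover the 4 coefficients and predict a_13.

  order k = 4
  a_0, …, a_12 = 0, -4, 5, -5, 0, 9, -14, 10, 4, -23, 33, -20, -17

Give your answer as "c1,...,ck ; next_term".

  a_4 = -1·-5 + -1·5 + 0·-4 + -1·0 = 0
  a_5 = -1·0 + -1·-5 + 0·5 + -1·-4 = 9
  a_6 = -1·9 + -1·0 + 0·-5 + -1·5 = -14
  a_7 = -1·-14 + -1·9 + 0·0 + -1·-5 = 10
  a_8 = -1·10 + -1·-14 + 0·9 + -1·0 = 4
  a_9 = -1·4 + -1·10 + 0·-14 + -1·9 = -23
  a_10 = -1·-23 + -1·4 + 0·10 + -1·-14 = 33
  a_11 = -1·33 + -1·-23 + 0·4 + -1·10 = -20
  a_12 = -1·-20 + -1·33 + 0·-23 + -1·4 = -17
  a_13 = -1·-17 + -1·-20 + 0·33 + -1·-23 = 60

-1,-1,0,-1 ; 60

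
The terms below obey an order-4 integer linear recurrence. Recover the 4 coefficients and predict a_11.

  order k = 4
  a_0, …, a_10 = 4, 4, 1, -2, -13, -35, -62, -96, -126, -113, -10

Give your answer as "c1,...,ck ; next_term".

  a_4 = 2·-2 + -1·1 + 1·4 + -3·4 = -13
  a_5 = 2·-13 + -1·-2 + 1·1 + -3·4 = -35
  a_6 = 2·-35 + -1·-13 + 1·-2 + -3·1 = -62
  a_7 = 2·-62 + -1·-35 + 1·-13 + -3·-2 = -96
  a_8 = 2·-96 + -1·-62 + 1·-35 + -3·-13 = -126
  a_9 = 2·-126 + -1·-96 + 1·-62 + -3·-35 = -113
  a_10 = 2·-113 + -1·-126 + 1·-96 + -3·-62 = -10
  a_11 = 2·-10 + -1·-113 + 1·-126 + -3·-96 = 255

2,-1,1,-3 ; 255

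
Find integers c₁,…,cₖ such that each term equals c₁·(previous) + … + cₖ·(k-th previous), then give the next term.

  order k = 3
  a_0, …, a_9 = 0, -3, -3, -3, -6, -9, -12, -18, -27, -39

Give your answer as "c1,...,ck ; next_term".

1,0,1 ; -57

  a_3 = 1·-3 + 0·-3 + 1·0 = -3
  a_4 = 1·-3 + 0·-3 + 1·-3 = -6
  a_5 = 1·-6 + 0·-3 + 1·-3 = -9
  a_6 = 1·-9 + 0·-6 + 1·-3 = -12
  a_7 = 1·-12 + 0·-9 + 1·-6 = -18
  a_8 = 1·-18 + 0·-12 + 1·-9 = -27
  a_9 = 1·-27 + 0·-18 + 1·-12 = -39
  a_10 = 1·-39 + 0·-27 + 1·-18 = -57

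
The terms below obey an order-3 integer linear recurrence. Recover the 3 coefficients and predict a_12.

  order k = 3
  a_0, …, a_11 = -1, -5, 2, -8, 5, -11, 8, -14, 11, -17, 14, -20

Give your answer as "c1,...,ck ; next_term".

  a_3 = -1·2 + 1·-5 + 1·-1 = -8
  a_4 = -1·-8 + 1·2 + 1·-5 = 5
  a_5 = -1·5 + 1·-8 + 1·2 = -11
  a_6 = -1·-11 + 1·5 + 1·-8 = 8
  a_7 = -1·8 + 1·-11 + 1·5 = -14
  a_8 = -1·-14 + 1·8 + 1·-11 = 11
  a_9 = -1·11 + 1·-14 + 1·8 = -17
  a_10 = -1·-17 + 1·11 + 1·-14 = 14
  a_11 = -1·14 + 1·-17 + 1·11 = -20
  a_12 = -1·-20 + 1·14 + 1·-17 = 17

-1,1,1 ; 17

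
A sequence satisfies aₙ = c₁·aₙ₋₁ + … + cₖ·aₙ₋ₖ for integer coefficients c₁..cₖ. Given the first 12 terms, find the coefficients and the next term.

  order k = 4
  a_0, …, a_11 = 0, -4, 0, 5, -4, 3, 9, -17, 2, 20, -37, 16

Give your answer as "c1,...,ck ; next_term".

0,-1,1,-2 ; 53

  a_4 = 0·5 + -1·0 + 1·-4 + -2·0 = -4
  a_5 = 0·-4 + -1·5 + 1·0 + -2·-4 = 3
  a_6 = 0·3 + -1·-4 + 1·5 + -2·0 = 9
  a_7 = 0·9 + -1·3 + 1·-4 + -2·5 = -17
  a_8 = 0·-17 + -1·9 + 1·3 + -2·-4 = 2
  a_9 = 0·2 + -1·-17 + 1·9 + -2·3 = 20
  a_10 = 0·20 + -1·2 + 1·-17 + -2·9 = -37
  a_11 = 0·-37 + -1·20 + 1·2 + -2·-17 = 16
  a_12 = 0·16 + -1·-37 + 1·20 + -2·2 = 53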